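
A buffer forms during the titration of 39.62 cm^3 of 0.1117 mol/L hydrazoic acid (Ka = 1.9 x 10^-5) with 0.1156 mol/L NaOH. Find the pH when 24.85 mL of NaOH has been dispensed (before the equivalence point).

4.99

Initial n(HN3) = 0.1117 x 0.03962 = 0.004426 mol.
n(NaOH) added = 0.1156 x 0.02485 = 0.002873 mol, converting that many moles of HN3 to N3-.
Remaining n(HN3) = 0.001553 mol; n(N3-) = 0.002873 mol.
By Henderson-Hasselbalch, pH = pKa + log([A^-]/[HA]) = 4.72 + log(0.002873/0.001553) = 4.72 + (+0.27) = 4.99.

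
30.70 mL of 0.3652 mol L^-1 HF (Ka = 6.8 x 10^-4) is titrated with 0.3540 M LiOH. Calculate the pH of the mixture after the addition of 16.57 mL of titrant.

3.21

Initial n(HF) = 0.3652 x 0.03070 = 0.01121 mol.
n(LiOH) added = 0.3540 x 0.01657 = 0.005866 mol, converting that many moles of HF to F-.
Remaining n(HF) = 0.005346 mol; n(F-) = 0.005866 mol.
By Henderson-Hasselbalch, pH = pKa + log([A^-]/[HA]) = 3.17 + log(0.005866/0.005346) = 3.17 + (+0.04) = 3.21.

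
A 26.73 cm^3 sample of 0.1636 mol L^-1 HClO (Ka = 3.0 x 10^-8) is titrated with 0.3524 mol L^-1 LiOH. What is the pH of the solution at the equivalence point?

n(HClO) = 0.1636 x 0.02673 = 0.004373 mol; V(LiOH) at equivalence = 0.004373/0.3524 = 0.01241 L.
At equivalence all the acid is converted to ClO-; total volume = 0.02673 + 0.01241 = 0.03914 L, so [ClO-] = 0.004373/0.03914 = 0.1117 M.
Kb = Kw/Ka = 1.0e-14 / 3.0 x 10^-8 = 3.33e-7.
[OH^-] = sqrt(Kb x [ClO-]) = sqrt(3.33e-7 x 0.1117) = 0.000193 M.
pOH = 3.71, so pH = 14.00 - 3.71 = 10.29.

10.29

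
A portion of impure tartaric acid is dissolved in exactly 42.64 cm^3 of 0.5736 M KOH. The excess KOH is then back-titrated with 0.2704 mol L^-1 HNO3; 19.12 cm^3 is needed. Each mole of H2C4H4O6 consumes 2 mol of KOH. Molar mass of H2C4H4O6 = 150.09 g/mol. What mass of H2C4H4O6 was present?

Total n(KOH) added = 0.5736 x 0.04264 = 0.02446 mol.
n(HNO3) used = 0.2704 x 0.01912 = 0.005170 mol, which equals the excess n(KOH).
So n(KOH) consumed by the sample = 0.02446 - 0.005170 = 0.01929 mol.
n(H2C4H4O6) = 0.01929 / 2 = 0.009644 mol.
mass = 0.009644 mol x 150.09 g/mol = 1.45 g.

1.45 g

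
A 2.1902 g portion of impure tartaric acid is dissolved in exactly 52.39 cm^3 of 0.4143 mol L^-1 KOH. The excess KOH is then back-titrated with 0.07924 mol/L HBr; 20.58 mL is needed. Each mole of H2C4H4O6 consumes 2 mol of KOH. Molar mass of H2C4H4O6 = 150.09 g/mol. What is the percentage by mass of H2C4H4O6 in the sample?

Total n(KOH) added = 0.4143 x 0.05239 = 0.02171 mol.
n(HBr) used = 0.07924 x 0.02058 = 0.001631 mol, which equals the excess n(KOH).
So n(KOH) consumed by the sample = 0.02171 - 0.001631 = 0.02007 mol.
n(H2C4H4O6) = 0.02007 / 2 = 0.01004 mol.
mass H2C4H4O6 = 0.01004 x 150.09 = 1.506 g, so %H2C4H4O6 = 1.506/2.1902 x 100 = 68.8%.

68.8%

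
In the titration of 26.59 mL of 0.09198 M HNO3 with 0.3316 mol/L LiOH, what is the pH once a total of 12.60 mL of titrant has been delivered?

12.65

n(acid) = 0.09198 x 0.02659 = 0.002446 mol; n(LiOH) added = 0.3316 x 0.01260 = 0.004178 mol.
Base is in excess by 0.004178 - 0.002446 = 0.001732 mol in a total volume of 0.03919 L.
[OH^-] = 0.001732/0.03919 = 0.04421 M, so pOH = 1.35 and pH = 14.00 - 1.35 = 12.65.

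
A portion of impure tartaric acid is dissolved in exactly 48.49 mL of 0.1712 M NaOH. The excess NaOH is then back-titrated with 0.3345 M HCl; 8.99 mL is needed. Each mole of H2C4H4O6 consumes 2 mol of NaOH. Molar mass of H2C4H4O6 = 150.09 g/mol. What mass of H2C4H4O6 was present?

Total n(NaOH) added = 0.1712 x 0.04849 = 0.008301 mol.
n(HCl) used = 0.3345 x 0.008990 = 0.003007 mol, which equals the excess n(NaOH).
So n(NaOH) consumed by the sample = 0.008301 - 0.003007 = 0.005294 mol.
n(H2C4H4O6) = 0.005294 / 2 = 0.002647 mol.
mass = 0.002647 mol x 150.09 g/mol = 0.397 g.

0.397 g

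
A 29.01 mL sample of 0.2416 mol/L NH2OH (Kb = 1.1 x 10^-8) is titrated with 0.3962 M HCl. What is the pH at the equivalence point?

3.43

n(NH2OH) = 0.2416 x 0.02901 = 0.007009 mol; V(HCl) at equivalence = 0.007009/0.3962 = 0.01769 L.
At equivalence the base is fully converted to NH3OH+; total volume = 0.04670 L, so [NH3OH+] = 0.007009/0.04670 = 0.1501 M.
Ka(NH3OH+) = Kw/Kb = 1.0e-14 / 1.1 x 10^-8 = 9.09e-7.
[H^+] = sqrt(Ka x [NH3OH+]) = sqrt(9.09e-7 x 0.1501) = 0.000369 M.
pH = -log(0.000369) = 3.43.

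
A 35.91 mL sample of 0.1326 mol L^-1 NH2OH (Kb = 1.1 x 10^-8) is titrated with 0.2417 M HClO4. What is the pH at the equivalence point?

n(NH2OH) = 0.1326 x 0.03591 = 0.004762 mol; V(HClO4) at equivalence = 0.004762/0.2417 = 0.01970 L.
At equivalence the base is fully converted to NH3OH+; total volume = 0.05561 L, so [NH3OH+] = 0.004762/0.05561 = 0.08562 M.
Ka(NH3OH+) = Kw/Kb = 1.0e-14 / 1.1 x 10^-8 = 9.09e-7.
[H^+] = sqrt(Ka x [NH3OH+]) = sqrt(9.09e-7 x 0.08562) = 0.000279 M.
pH = -log(0.000279) = 3.55.

3.55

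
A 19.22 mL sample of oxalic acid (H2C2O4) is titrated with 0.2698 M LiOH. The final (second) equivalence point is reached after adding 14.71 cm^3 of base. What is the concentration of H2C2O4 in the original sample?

n(LiOH) = 0.2698 x 0.01471 = 0.003969 mol.
At the final (second) equivalence point, 2 mol OH^- react per mol H2C2O4, so n(H2C2O4) = 0.003969 / 2 = 0.001984 mol.
[H2C2O4] = 0.001984 / 0.01922 L = 0.103 M.

0.103 M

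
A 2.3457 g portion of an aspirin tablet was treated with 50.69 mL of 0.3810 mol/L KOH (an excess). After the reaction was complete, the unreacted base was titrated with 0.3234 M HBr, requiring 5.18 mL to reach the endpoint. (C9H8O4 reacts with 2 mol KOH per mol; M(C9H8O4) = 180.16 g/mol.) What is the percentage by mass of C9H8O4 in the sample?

Total n(KOH) added = 0.3810 x 0.05069 = 0.01931 mol.
n(HBr) used = 0.3234 x 0.005180 = 0.001675 mol, which equals the excess n(KOH).
So n(KOH) consumed by the sample = 0.01931 - 0.001675 = 0.01764 mol.
n(C9H8O4) = 0.01764 / 2 = 0.008819 mol.
mass C9H8O4 = 0.008819 x 180.16 = 1.589 g, so %C9H8O4 = 1.589/2.3457 x 100 = 67.7%.

67.7%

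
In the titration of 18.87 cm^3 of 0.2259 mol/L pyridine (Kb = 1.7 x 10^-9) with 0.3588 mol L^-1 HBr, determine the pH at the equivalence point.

3.04

n(C5H5N) = 0.2259 x 0.01887 = 0.004263 mol; V(HBr) at equivalence = 0.004263/0.3588 = 0.01188 L.
At equivalence the base is fully converted to C5H5NH+; total volume = 0.03075 L, so [C5H5NH+] = 0.004263/0.03075 = 0.1386 M.
Ka(C5H5NH+) = Kw/Kb = 1.0e-14 / 1.7 x 10^-9 = 5.88e-6.
[H^+] = sqrt(Ka x [C5H5NH+]) = sqrt(5.88e-6 x 0.1386) = 0.000903 M.
pH = -log(0.000903) = 3.04.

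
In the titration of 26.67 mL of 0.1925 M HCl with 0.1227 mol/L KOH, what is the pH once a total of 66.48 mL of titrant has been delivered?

12.51

n(acid) = 0.1925 x 0.02667 = 0.005134 mol; n(KOH) added = 0.1227 x 0.06648 = 0.008157 mol.
Base is in excess by 0.008157 - 0.005134 = 0.003023 mol in a total volume of 0.09315 L.
[OH^-] = 0.003023/0.09315 = 0.03245 M, so pOH = 1.49 and pH = 14.00 - 1.49 = 12.51.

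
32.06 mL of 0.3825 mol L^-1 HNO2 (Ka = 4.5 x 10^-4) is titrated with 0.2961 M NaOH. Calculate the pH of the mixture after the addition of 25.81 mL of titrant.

Initial n(HNO2) = 0.3825 x 0.03206 = 0.01226 mol.
n(NaOH) added = 0.2961 x 0.02581 = 0.007642 mol, converting that many moles of HNO2 to NO2-.
Remaining n(HNO2) = 0.004621 mol; n(NO2-) = 0.007642 mol.
By Henderson-Hasselbalch, pH = pKa + log([A^-]/[HA]) = 3.35 + log(0.007642/0.004621) = 3.35 + (+0.22) = 3.57.

3.57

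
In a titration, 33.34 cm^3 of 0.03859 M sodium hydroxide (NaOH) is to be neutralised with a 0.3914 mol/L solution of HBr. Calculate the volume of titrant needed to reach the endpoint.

3.29 mL

n(NaOH) = 0.03859 mol/L x 0.03334 L = 0.001287 mol.
At equivalence n(HBr) = n(NaOH) = 0.001287 mol.
V(HBr) = 0.001287 / 0.3914 = 0.003287 L = 3.29 mL.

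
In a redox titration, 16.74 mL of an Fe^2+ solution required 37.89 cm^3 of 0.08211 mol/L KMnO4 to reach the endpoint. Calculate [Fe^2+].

n(KMnO4) = 0.08211 x 0.03789 = 0.003111 mol.
From the balanced equation, 1 mol KMnO4 reacts with 5 mol Fe^2+, so n(Fe^2+) = 0.003111 x 5/1 = 0.01556 mol.
[Fe^2+] = 0.01556 / 0.01674 L = 0.929 M.

0.929 M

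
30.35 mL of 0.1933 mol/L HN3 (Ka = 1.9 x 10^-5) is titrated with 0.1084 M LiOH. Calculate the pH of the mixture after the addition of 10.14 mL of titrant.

Initial n(HN3) = 0.1933 x 0.03035 = 0.005867 mol.
n(LiOH) added = 0.1084 x 0.01014 = 0.001099 mol, converting that many moles of HN3 to N3-.
Remaining n(HN3) = 0.004767 mol; n(N3-) = 0.001099 mol.
By Henderson-Hasselbalch, pH = pKa + log([A^-]/[HA]) = 4.72 + log(0.001099/0.004767) = 4.72 + (-0.64) = 4.08.

4.08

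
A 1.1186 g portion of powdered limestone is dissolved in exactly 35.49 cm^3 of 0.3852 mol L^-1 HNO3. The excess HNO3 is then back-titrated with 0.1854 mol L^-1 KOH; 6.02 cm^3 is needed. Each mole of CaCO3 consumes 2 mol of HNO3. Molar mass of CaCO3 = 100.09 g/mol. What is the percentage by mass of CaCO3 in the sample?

56.2%

Total n(HNO3) added = 0.3852 x 0.03549 = 0.01367 mol.
n(KOH) used = 0.1854 x 0.006020 = 0.001116 mol, which equals the excess n(HNO3).
So n(HNO3) consumed by the sample = 0.01367 - 0.001116 = 0.01255 mol.
n(CaCO3) = 0.01255 / 2 = 0.006277 mol.
mass CaCO3 = 0.006277 x 100.09 = 0.6283 g, so %CaCO3 = 0.6283/1.1186 x 100 = 56.2%.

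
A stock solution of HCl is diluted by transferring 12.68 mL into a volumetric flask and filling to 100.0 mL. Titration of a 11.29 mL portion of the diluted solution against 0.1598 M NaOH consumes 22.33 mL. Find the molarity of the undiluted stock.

n(NaOH) = 0.1598 x 0.02233 = 0.003568 mol.
n(HCl) in the aliquot = 0.003568 mol.
[diluted HCl] = 0.003568 / 0.01129 = 0.3161 M.
Dilution factor = 100.0/12.68 = 7.886, so [stock] = 0.3161 x 7.886 = 2.49 M.

2.49 M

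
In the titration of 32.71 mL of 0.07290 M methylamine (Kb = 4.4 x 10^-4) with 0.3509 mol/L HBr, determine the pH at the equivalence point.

5.93

n(CH3NH2) = 0.07290 x 0.03271 = 0.002385 mol; V(HBr) at equivalence = 0.002385/0.3509 = 0.006796 L.
At equivalence the base is fully converted to CH3NH3+; total volume = 0.03951 L, so [CH3NH3+] = 0.002385/0.03951 = 0.06036 M.
Ka(CH3NH3+) = Kw/Kb = 1.0e-14 / 4.4 x 10^-4 = 2.27e-11.
[H^+] = sqrt(Ka x [CH3NH3+]) = sqrt(2.27e-11 x 0.06036) = 1.17e-6 M.
pH = -log(1.17e-6) = 5.93.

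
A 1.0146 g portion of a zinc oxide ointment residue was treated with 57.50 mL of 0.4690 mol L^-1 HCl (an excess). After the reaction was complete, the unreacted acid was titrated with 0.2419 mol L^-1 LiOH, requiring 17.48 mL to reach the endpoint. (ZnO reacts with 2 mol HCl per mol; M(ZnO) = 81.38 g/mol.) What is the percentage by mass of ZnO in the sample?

91.2%

Total n(HCl) added = 0.4690 x 0.05750 = 0.02697 mol.
n(LiOH) used = 0.2419 x 0.01748 = 0.004228 mol, which equals the excess n(HCl).
So n(HCl) consumed by the sample = 0.02697 - 0.004228 = 0.02274 mol.
n(ZnO) = 0.02274 / 2 = 0.01137 mol.
mass ZnO = 0.01137 x 81.38 = 0.9253 g, so %ZnO = 0.9253/1.0146 x 100 = 91.2%.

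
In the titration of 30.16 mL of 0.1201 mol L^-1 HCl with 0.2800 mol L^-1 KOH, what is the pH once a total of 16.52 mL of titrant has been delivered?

12.33

n(acid) = 0.1201 x 0.03016 = 0.003622 mol; n(KOH) added = 0.2800 x 0.01652 = 0.004626 mol.
Base is in excess by 0.004626 - 0.003622 = 0.001003 mol in a total volume of 0.04668 L.
[OH^-] = 0.001003/0.04668 = 0.02149 M, so pOH = 1.67 and pH = 14.00 - 1.67 = 12.33.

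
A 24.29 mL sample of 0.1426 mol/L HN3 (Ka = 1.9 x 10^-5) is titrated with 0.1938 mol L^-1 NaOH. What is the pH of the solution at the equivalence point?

n(HN3) = 0.1426 x 0.02429 = 0.003464 mol; V(NaOH) at equivalence = 0.003464/0.1938 = 0.01787 L.
At equivalence all the acid is converted to N3-; total volume = 0.02429 + 0.01787 = 0.04216 L, so [N3-] = 0.003464/0.04216 = 0.08215 M.
Kb = Kw/Ka = 1.0e-14 / 1.9 x 10^-5 = 5.26e-10.
[OH^-] = sqrt(Kb x [N3-]) = sqrt(5.26e-10 x 0.08215) = 6.58e-6 M.
pOH = 5.18, so pH = 14.00 - 5.18 = 8.82.

8.82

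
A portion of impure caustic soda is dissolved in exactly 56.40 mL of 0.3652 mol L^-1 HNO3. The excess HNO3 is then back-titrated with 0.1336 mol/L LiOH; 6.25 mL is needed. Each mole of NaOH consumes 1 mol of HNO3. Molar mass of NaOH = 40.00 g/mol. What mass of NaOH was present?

0.790 g

Total n(HNO3) added = 0.3652 x 0.05640 = 0.02060 mol.
n(LiOH) used = 0.1336 x 0.006250 = 0.0008350 mol, which equals the excess n(HNO3).
So n(HNO3) consumed by the sample = 0.02060 - 0.0008350 = 0.01976 mol.
n(NaOH) = 0.01976 / 1 = 0.01976 mol.
mass = 0.01976 mol x 40.00 g/mol = 0.790 g.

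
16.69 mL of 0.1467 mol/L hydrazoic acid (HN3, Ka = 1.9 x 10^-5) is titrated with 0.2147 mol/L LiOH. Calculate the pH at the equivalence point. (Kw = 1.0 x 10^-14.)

8.83

n(HN3) = 0.1467 x 0.01669 = 0.002448 mol; V(LiOH) at equivalence = 0.002448/0.2147 = 0.01140 L.
At equivalence all the acid is converted to N3-; total volume = 0.01669 + 0.01140 = 0.02809 L, so [N3-] = 0.002448/0.02809 = 0.08715 M.
Kb = Kw/Ka = 1.0e-14 / 1.9 x 10^-5 = 5.26e-10.
[OH^-] = sqrt(Kb x [N3-]) = sqrt(5.26e-10 x 0.08715) = 6.77e-6 M.
pOH = 5.17, so pH = 14.00 - 5.17 = 8.83.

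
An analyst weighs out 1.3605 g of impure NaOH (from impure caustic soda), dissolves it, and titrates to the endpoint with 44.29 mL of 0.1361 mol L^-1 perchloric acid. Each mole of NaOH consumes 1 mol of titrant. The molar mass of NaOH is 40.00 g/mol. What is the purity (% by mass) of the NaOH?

n(HClO4) = 0.1361 x 0.04429 = 0.006028 mol.
n(NaOH) = 0.006028 / 1 = 0.006028 mol.
mass of NaOH = 0.006028 x 40.00 = 0.2411 g.
% purity = 0.2411 / 1.3605 x 100 = 17.7%.

17.7%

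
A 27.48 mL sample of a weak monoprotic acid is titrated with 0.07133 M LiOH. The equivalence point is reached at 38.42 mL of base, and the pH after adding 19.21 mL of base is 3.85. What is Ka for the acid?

19.21 mL is half of the equivalence volume, so this is the half-equivalence point where [HA] = [A^-].
At half-equivalence pH = pKa, so pKa = 3.85.
Ka = 10^(-3.85) = 1.4 x 10^-4.

1.4 x 10^-4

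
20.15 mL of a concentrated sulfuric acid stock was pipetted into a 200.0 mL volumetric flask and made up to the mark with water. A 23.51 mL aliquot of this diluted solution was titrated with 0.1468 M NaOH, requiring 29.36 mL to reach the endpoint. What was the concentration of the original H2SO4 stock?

n(NaOH) = 0.1468 x 0.02936 = 0.004310 mol.
n(H2SO4) in the aliquot = 0.004310 x 1/2 = 0.002155 mol.
[diluted H2SO4] = 0.002155 / 0.02351 = 0.09166 M.
Dilution factor = 200.0/20.15 = 9.926, so [stock] = 0.09166 x 9.926 = 0.910 M.

0.910 M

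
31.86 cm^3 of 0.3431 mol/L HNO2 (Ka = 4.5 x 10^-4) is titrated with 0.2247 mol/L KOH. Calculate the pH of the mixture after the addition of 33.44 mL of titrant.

3.69

Initial n(HNO2) = 0.3431 x 0.03186 = 0.01093 mol.
n(KOH) added = 0.2247 x 0.03344 = 0.007514 mol, converting that many moles of HNO2 to NO2-.
Remaining n(HNO2) = 0.003417 mol; n(NO2-) = 0.007514 mol.
By Henderson-Hasselbalch, pH = pKa + log([A^-]/[HA]) = 3.35 + log(0.007514/0.003417) = 3.35 + (+0.34) = 3.69.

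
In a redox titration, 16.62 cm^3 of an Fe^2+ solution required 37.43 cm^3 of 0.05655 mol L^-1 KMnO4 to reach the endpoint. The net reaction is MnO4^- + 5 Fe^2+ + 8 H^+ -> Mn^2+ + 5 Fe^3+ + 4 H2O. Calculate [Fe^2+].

n(KMnO4) = 0.05655 x 0.03743 = 0.002117 mol.
From the balanced equation, 1 mol KMnO4 reacts with 5 mol Fe^2+, so n(Fe^2+) = 0.002117 x 5/1 = 0.01058 mol.
[Fe^2+] = 0.01058 / 0.01662 L = 0.637 M.

0.637 M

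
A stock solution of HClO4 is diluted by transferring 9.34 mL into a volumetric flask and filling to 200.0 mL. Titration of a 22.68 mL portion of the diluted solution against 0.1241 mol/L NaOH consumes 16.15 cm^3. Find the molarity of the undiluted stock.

1.89 M

n(NaOH) = 0.1241 x 0.01615 = 0.002004 mol.
n(HClO4) in the aliquot = 0.002004 mol.
[diluted HClO4] = 0.002004 / 0.02268 = 0.08837 M.
Dilution factor = 200.0/9.340 = 21.41, so [stock] = 0.08837 x 21.41 = 1.89 M.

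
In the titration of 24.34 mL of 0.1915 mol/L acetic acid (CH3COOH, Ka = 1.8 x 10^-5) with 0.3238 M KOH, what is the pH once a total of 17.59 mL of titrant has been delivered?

n(acid) = 0.1915 x 0.02434 = 0.004661 mol; n(KOH) added = 0.3238 x 0.01759 = 0.005696 mol.
Base is in excess by 0.005696 - 0.004661 = 0.001035 mol in a total volume of 0.04193 L.
[OH^-] = 0.001035/0.04193 = 0.02467 M, so pOH = 1.61 and pH = 14.00 - 1.61 = 12.39.

12.39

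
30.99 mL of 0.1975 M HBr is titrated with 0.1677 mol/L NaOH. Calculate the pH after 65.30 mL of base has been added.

12.70

n(acid) = 0.1975 x 0.03099 = 0.006121 mol; n(NaOH) added = 0.1677 x 0.06530 = 0.01095 mol.
Base is in excess by 0.01095 - 0.006121 = 0.004830 mol in a total volume of 0.09629 L.
[OH^-] = 0.004830/0.09629 = 0.05016 M, so pOH = 1.30 and pH = 14.00 - 1.30 = 12.70.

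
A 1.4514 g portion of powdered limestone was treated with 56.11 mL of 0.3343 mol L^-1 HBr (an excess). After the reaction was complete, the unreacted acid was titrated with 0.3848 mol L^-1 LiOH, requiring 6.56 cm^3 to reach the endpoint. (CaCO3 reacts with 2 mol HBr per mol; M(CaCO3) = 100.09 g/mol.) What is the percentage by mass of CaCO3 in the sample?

Total n(HBr) added = 0.3343 x 0.05611 = 0.01876 mol.
n(LiOH) used = 0.3848 x 0.006560 = 0.002524 mol, which equals the excess n(HBr).
So n(HBr) consumed by the sample = 0.01876 - 0.002524 = 0.01623 mol.
n(CaCO3) = 0.01623 / 2 = 0.008117 mol.
mass CaCO3 = 0.008117 x 100.09 = 0.8124 g, so %CaCO3 = 0.8124/1.4514 x 100 = 56.0%.

56.0%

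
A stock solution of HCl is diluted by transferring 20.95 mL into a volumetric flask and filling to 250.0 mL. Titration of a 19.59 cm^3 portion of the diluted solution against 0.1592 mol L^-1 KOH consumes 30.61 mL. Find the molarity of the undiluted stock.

2.97 M

n(KOH) = 0.1592 x 0.03061 = 0.004873 mol.
n(HCl) in the aliquot = 0.004873 mol.
[diluted HCl] = 0.004873 / 0.01959 = 0.2488 M.
Dilution factor = 250.0/20.95 = 11.93, so [stock] = 0.2488 x 11.93 = 2.97 M.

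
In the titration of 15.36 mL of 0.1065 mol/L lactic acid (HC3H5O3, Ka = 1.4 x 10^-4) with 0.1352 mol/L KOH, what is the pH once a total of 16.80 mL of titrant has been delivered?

12.30

n(acid) = 0.1065 x 0.01536 = 0.001636 mol; n(KOH) added = 0.1352 x 0.01680 = 0.002271 mol.
Base is in excess by 0.002271 - 0.001636 = 0.0006355 mol in a total volume of 0.03216 L.
[OH^-] = 0.0006355/0.03216 = 0.01976 M, so pOH = 1.70 and pH = 14.00 - 1.70 = 12.30.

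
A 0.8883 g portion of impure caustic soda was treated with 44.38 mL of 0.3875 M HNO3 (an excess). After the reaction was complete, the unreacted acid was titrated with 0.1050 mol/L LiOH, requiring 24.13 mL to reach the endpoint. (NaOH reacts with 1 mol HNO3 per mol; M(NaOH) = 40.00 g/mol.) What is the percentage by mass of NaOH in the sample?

66.0%

Total n(HNO3) added = 0.3875 x 0.04438 = 0.01720 mol.
n(LiOH) used = 0.1050 x 0.02413 = 0.002534 mol, which equals the excess n(HNO3).
So n(HNO3) consumed by the sample = 0.01720 - 0.002534 = 0.01466 mol.
n(NaOH) = 0.01466 / 1 = 0.01466 mol.
mass NaOH = 0.01466 x 40.00 = 0.5865 g, so %NaOH = 0.5865/0.8883 x 100 = 66.0%.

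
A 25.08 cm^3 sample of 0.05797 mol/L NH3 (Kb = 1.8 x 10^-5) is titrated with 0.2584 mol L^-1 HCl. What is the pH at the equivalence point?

n(NH3) = 0.05797 x 0.02508 = 0.001454 mol; V(HCl) at equivalence = 0.001454/0.2584 = 0.005626 L.
At equivalence the base is fully converted to NH4+; total volume = 0.03071 L, so [NH4+] = 0.001454/0.03071 = 0.04735 M.
Ka(NH4+) = Kw/Kb = 1.0e-14 / 1.8 x 10^-5 = 5.56e-10.
[H^+] = sqrt(Ka x [NH4+]) = sqrt(5.56e-10 x 0.04735) = 5.13e-6 M.
pH = -log(5.13e-6) = 5.29.

5.29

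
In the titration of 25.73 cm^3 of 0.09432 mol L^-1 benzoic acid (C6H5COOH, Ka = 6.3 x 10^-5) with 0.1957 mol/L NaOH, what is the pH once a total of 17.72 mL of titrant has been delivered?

n(acid) = 0.09432 x 0.02573 = 0.002427 mol; n(NaOH) added = 0.1957 x 0.01772 = 0.003468 mol.
Base is in excess by 0.003468 - 0.002427 = 0.001041 mol in a total volume of 0.04345 L.
[OH^-] = 0.001041/0.04345 = 0.02396 M, so pOH = 1.62 and pH = 14.00 - 1.62 = 12.38.

12.38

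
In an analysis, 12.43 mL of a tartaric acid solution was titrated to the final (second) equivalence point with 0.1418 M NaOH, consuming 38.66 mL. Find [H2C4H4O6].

n(NaOH) = 0.1418 x 0.03866 = 0.005482 mol.
At the final (second) equivalence point, 2 mol OH^- react per mol H2C4H4O6, so n(H2C4H4O6) = 0.005482 / 2 = 0.002741 mol.
[H2C4H4O6] = 0.002741 / 0.01243 L = 0.221 M.

0.221 M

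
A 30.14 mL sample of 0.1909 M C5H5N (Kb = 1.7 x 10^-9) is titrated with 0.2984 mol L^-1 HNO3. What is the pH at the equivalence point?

n(C5H5N) = 0.1909 x 0.03014 = 0.005754 mol; V(HNO3) at equivalence = 0.005754/0.2984 = 0.01928 L.
At equivalence the base is fully converted to C5H5NH+; total volume = 0.04942 L, so [C5H5NH+] = 0.005754/0.04942 = 0.1164 M.
Ka(C5H5NH+) = Kw/Kb = 1.0e-14 / 1.7 x 10^-9 = 5.88e-6.
[H^+] = sqrt(Ka x [C5H5NH+]) = sqrt(5.88e-6 x 0.1164) = 0.000828 M.
pH = -log(0.000828) = 3.08.

3.08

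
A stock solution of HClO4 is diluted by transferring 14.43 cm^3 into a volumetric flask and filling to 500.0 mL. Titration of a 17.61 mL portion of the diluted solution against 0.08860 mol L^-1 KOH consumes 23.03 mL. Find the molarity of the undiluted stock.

n(KOH) = 0.08860 x 0.02303 = 0.002040 mol.
n(HClO4) in the aliquot = 0.002040 mol.
[diluted HClO4] = 0.002040 / 0.01761 = 0.1159 M.
Dilution factor = 500.0/14.43 = 34.65, so [stock] = 0.1159 x 34.65 = 4.01 M.

4.01 M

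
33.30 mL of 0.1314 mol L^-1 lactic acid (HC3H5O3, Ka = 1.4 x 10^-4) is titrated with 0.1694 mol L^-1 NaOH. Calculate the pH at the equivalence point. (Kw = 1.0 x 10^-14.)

8.36

n(HC3H5O3) = 0.1314 x 0.03330 = 0.004376 mol; V(NaOH) at equivalence = 0.004376/0.1694 = 0.02583 L.
At equivalence all the acid is converted to C3H5O3-; total volume = 0.03330 + 0.02583 = 0.05913 L, so [C3H5O3-] = 0.004376/0.05913 = 0.07400 M.
Kb = Kw/Ka = 1.0e-14 / 1.4 x 10^-4 = 7.14e-11.
[OH^-] = sqrt(Kb x [C3H5O3-]) = sqrt(7.14e-11 x 0.07400) = 2.30e-6 M.
pOH = 5.64, so pH = 14.00 - 5.64 = 8.36.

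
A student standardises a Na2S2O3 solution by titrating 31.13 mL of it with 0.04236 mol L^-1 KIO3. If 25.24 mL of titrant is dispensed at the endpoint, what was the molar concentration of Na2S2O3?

0.206 M

n(KIO3) = 0.04236 x 0.02524 = 0.001069 mol.
From the balanced equation, 1 mol KIO3 reacts with 6 mol Na2S2O3, so n(Na2S2O3) = 0.001069 x 6/1 = 0.006415 mol.
[Na2S2O3] = 0.006415 / 0.03113 L = 0.206 M.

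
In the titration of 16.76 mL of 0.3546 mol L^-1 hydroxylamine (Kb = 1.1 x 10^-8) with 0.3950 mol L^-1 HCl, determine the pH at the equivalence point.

3.38

n(NH2OH) = 0.3546 x 0.01676 = 0.005943 mol; V(HCl) at equivalence = 0.005943/0.3950 = 0.01505 L.
At equivalence the base is fully converted to NH3OH+; total volume = 0.03181 L, so [NH3OH+] = 0.005943/0.03181 = 0.1869 M.
Ka(NH3OH+) = Kw/Kb = 1.0e-14 / 1.1 x 10^-8 = 9.09e-7.
[H^+] = sqrt(Ka x [NH3OH+]) = sqrt(9.09e-7 x 0.1869) = 0.000412 M.
pH = -log(0.000412) = 3.38.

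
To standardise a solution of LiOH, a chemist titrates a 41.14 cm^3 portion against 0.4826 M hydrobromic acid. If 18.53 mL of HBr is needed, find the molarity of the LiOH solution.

0.217 M

n(HBr) delivered = 0.4826 x 0.01853 = 0.008943 mol.
For a 1:1 reaction, n(LiOH) = 0.008943 mol.
[LiOH] = 0.008943 mol / 0.04114 L = 0.217 M.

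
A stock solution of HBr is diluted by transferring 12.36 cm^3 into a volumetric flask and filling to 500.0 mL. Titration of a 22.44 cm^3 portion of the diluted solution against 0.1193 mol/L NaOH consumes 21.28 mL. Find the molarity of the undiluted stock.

n(NaOH) = 0.1193 x 0.02128 = 0.002539 mol.
n(HBr) in the aliquot = 0.002539 mol.
[diluted HBr] = 0.002539 / 0.02244 = 0.1131 M.
Dilution factor = 500.0/12.36 = 40.45, so [stock] = 0.1131 x 40.45 = 4.58 M.

4.58 M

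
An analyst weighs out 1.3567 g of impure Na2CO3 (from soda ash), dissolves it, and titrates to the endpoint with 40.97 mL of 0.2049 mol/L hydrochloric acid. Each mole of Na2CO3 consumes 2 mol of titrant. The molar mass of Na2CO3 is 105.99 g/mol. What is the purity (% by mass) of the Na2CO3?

n(HCl) = 0.2049 x 0.04097 = 0.008395 mol.
n(Na2CO3) = 0.008395 / 2 = 0.004197 mol.
mass of Na2CO3 = 0.004197 x 105.99 = 0.4449 g.
% purity = 0.4449 / 1.3567 x 100 = 32.8%.

32.8%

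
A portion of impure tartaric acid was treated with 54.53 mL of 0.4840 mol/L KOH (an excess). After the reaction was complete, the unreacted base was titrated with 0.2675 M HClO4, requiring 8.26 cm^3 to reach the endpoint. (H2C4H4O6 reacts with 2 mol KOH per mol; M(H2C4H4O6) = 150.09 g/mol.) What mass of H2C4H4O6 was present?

Total n(KOH) added = 0.4840 x 0.05453 = 0.02639 mol.
n(HClO4) used = 0.2675 x 0.008260 = 0.002210 mol, which equals the excess n(KOH).
So n(KOH) consumed by the sample = 0.02639 - 0.002210 = 0.02418 mol.
n(H2C4H4O6) = 0.02418 / 2 = 0.01209 mol.
mass = 0.01209 mol x 150.09 g/mol = 1.81 g.

1.81 g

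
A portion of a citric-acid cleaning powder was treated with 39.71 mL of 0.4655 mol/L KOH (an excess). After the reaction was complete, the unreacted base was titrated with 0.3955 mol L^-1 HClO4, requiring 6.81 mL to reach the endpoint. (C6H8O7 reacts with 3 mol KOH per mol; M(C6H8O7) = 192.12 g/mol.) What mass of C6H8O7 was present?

1.01 g

Total n(KOH) added = 0.4655 x 0.03971 = 0.01849 mol.
n(HClO4) used = 0.3955 x 0.006810 = 0.002693 mol, which equals the excess n(KOH).
So n(KOH) consumed by the sample = 0.01849 - 0.002693 = 0.01579 mol.
n(C6H8O7) = 0.01579 / 3 = 0.005264 mol.
mass = 0.005264 mol x 192.12 g/mol = 1.01 g.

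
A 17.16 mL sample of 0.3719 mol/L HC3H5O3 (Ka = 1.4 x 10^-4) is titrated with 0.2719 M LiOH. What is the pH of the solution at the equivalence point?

n(HC3H5O3) = 0.3719 x 0.01716 = 0.006382 mol; V(LiOH) at equivalence = 0.006382/0.2719 = 0.02347 L.
At equivalence all the acid is converted to C3H5O3-; total volume = 0.01716 + 0.02347 = 0.04063 L, so [C3H5O3-] = 0.006382/0.04063 = 0.1571 M.
Kb = Kw/Ka = 1.0e-14 / 1.4 x 10^-4 = 7.14e-11.
[OH^-] = sqrt(Kb x [C3H5O3-]) = sqrt(7.14e-11 x 0.1571) = 3.35e-6 M.
pOH = 5.48, so pH = 14.00 - 5.48 = 8.52.

8.52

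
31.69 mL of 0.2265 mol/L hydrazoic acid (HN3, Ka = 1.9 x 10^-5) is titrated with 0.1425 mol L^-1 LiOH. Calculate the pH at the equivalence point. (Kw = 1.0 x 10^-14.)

n(HN3) = 0.2265 x 0.03169 = 0.007178 mol; V(LiOH) at equivalence = 0.007178/0.1425 = 0.05037 L.
At equivalence all the acid is converted to N3-; total volume = 0.03169 + 0.05037 = 0.08206 L, so [N3-] = 0.007178/0.08206 = 0.08747 M.
Kb = Kw/Ka = 1.0e-14 / 1.9 x 10^-5 = 5.26e-10.
[OH^-] = sqrt(Kb x [N3-]) = sqrt(5.26e-10 x 0.08747) = 6.79e-6 M.
pOH = 5.17, so pH = 14.00 - 5.17 = 8.83.

8.83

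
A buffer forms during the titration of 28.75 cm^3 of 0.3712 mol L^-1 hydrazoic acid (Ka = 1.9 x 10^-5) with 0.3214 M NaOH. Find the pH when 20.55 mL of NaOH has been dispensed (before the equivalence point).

Initial n(HN3) = 0.3712 x 0.02875 = 0.01067 mol.
n(NaOH) added = 0.3214 x 0.02055 = 0.006605 mol, converting that many moles of HN3 to N3-.
Remaining n(HN3) = 0.004067 mol; n(N3-) = 0.006605 mol.
By Henderson-Hasselbalch, pH = pKa + log([A^-]/[HA]) = 4.72 + log(0.006605/0.004067) = 4.72 + (+0.21) = 4.93.

4.93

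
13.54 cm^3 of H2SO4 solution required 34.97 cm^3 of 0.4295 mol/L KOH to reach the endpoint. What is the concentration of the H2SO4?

0.555 M

n(KOH) delivered = 0.4295 x 0.03497 = 0.01502 mol.
The reaction is 1 H2SO4 + 2 KOH, so n(H2SO4) = 0.01502 x 1/2 = 0.007510 mol.
[H2SO4] = 0.007510 mol / 0.01354 L = 0.555 M.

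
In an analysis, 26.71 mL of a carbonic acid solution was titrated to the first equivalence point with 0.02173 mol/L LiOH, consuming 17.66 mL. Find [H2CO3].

n(LiOH) = 0.02173 x 0.01766 = 0.0003838 mol.
At the first equivalence point, 1 mol OH^- react per mol H2CO3, so n(H2CO3) = 0.0003838 / 1 = 0.0003838 mol.
[H2CO3] = 0.0003838 / 0.02671 L = 0.0144 M.

0.0144 M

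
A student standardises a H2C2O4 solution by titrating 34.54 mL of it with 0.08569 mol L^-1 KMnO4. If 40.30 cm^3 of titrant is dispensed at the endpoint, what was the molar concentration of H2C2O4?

n(KMnO4) = 0.08569 x 0.04030 = 0.003453 mol.
From the balanced equation, 2 mol KMnO4 reacts with 5 mol H2C2O4, so n(H2C2O4) = 0.003453 x 5/2 = 0.008633 mol.
[H2C2O4] = 0.008633 / 0.03454 L = 0.250 M.

0.250 M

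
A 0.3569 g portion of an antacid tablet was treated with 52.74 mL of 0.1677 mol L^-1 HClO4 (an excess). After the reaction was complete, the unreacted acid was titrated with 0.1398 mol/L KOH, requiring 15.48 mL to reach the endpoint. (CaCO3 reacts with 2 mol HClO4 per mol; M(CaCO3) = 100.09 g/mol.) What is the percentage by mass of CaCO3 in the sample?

93.7%

Total n(HClO4) added = 0.1677 x 0.05274 = 0.008844 mol.
n(KOH) used = 0.1398 x 0.01548 = 0.002164 mol, which equals the excess n(HClO4).
So n(HClO4) consumed by the sample = 0.008844 - 0.002164 = 0.006680 mol.
n(CaCO3) = 0.006680 / 2 = 0.003340 mol.
mass CaCO3 = 0.003340 x 100.09 = 0.3343 g, so %CaCO3 = 0.3343/0.3569 x 100 = 93.7%.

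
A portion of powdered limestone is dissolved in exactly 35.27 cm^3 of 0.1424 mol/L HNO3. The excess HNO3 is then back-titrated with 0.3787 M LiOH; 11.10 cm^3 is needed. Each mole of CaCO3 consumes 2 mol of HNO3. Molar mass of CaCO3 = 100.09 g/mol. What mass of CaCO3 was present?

Total n(HNO3) added = 0.1424 x 0.03527 = 0.005022 mol.
n(LiOH) used = 0.3787 x 0.01110 = 0.004204 mol, which equals the excess n(HNO3).
So n(HNO3) consumed by the sample = 0.005022 - 0.004204 = 0.0008189 mol.
n(CaCO3) = 0.0008189 / 2 = 0.0004094 mol.
mass = 0.0004094 mol x 100.09 g/mol = 0.0410 g.

0.0410 g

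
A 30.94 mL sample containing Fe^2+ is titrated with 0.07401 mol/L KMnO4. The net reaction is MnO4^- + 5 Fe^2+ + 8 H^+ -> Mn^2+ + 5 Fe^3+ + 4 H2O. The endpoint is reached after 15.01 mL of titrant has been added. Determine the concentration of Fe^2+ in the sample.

0.180 M

n(KMnO4) = 0.07401 x 0.01501 = 0.001111 mol.
From the balanced equation, 1 mol KMnO4 reacts with 5 mol Fe^2+, so n(Fe^2+) = 0.001111 x 5/1 = 0.005554 mol.
[Fe^2+] = 0.005554 / 0.03094 L = 0.180 M.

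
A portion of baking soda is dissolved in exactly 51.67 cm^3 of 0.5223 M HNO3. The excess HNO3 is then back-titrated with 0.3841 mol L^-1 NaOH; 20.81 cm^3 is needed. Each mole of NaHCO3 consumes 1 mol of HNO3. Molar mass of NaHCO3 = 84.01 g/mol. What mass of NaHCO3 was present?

Total n(HNO3) added = 0.5223 x 0.05167 = 0.02699 mol.
n(NaOH) used = 0.3841 x 0.02081 = 0.007993 mol, which equals the excess n(HNO3).
So n(HNO3) consumed by the sample = 0.02699 - 0.007993 = 0.01899 mol.
n(NaHCO3) = 0.01899 / 1 = 0.01899 mol.
mass = 0.01899 mol x 84.01 g/mol = 1.60 g.

1.60 g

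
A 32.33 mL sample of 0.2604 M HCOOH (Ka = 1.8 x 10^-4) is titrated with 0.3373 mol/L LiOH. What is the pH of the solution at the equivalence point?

n(HCOOH) = 0.2604 x 0.03233 = 0.008419 mol; V(LiOH) at equivalence = 0.008419/0.3373 = 0.02496 L.
At equivalence all the acid is converted to HCOO-; total volume = 0.03233 + 0.02496 = 0.05729 L, so [HCOO-] = 0.008419/0.05729 = 0.1470 M.
Kb = Kw/Ka = 1.0e-14 / 1.8 x 10^-4 = 5.56e-11.
[OH^-] = sqrt(Kb x [HCOO-]) = sqrt(5.56e-11 x 0.1470) = 2.86e-6 M.
pOH = 5.54, so pH = 14.00 - 5.54 = 8.46.

8.46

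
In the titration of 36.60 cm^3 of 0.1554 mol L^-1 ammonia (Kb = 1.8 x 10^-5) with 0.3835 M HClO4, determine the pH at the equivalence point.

5.11

n(NH3) = 0.1554 x 0.03660 = 0.005688 mol; V(HClO4) at equivalence = 0.005688/0.3835 = 0.01483 L.
At equivalence the base is fully converted to NH4+; total volume = 0.05143 L, so [NH4+] = 0.005688/0.05143 = 0.1106 M.
Ka(NH4+) = Kw/Kb = 1.0e-14 / 1.8 x 10^-5 = 5.56e-10.
[H^+] = sqrt(Ka x [NH4+]) = sqrt(5.56e-10 x 0.1106) = 7.84e-6 M.
pH = -log(7.84e-6) = 5.11.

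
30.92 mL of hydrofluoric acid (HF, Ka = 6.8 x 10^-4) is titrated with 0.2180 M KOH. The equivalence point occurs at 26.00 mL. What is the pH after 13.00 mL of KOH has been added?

3.17

13.00 mL is exactly half the equivalence volume (26.00/2), i.e. the half-equivalence point.
There, n(HA) = n(A^-), so pH = pKa = -log(6.8 x 10^-4) = 3.17.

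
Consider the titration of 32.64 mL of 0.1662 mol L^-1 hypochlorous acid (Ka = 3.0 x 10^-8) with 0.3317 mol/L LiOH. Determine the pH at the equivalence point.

n(HClO) = 0.1662 x 0.03264 = 0.005425 mol; V(LiOH) at equivalence = 0.005425/0.3317 = 0.01635 L.
At equivalence all the acid is converted to ClO-; total volume = 0.03264 + 0.01635 = 0.04899 L, so [ClO-] = 0.005425/0.04899 = 0.1107 M.
Kb = Kw/Ka = 1.0e-14 / 3.0 x 10^-8 = 3.33e-7.
[OH^-] = sqrt(Kb x [ClO-]) = sqrt(3.33e-7 x 0.1107) = 0.000192 M.
pOH = 3.72, so pH = 14.00 - 3.72 = 10.28.

10.28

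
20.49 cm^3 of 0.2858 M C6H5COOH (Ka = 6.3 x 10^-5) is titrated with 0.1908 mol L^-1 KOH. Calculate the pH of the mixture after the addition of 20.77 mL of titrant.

4.52

Initial n(C6H5COOH) = 0.2858 x 0.02049 = 0.005856 mol.
n(KOH) added = 0.1908 x 0.02077 = 0.003963 mol, converting that many moles of C6H5COOH to C6H5COO-.
Remaining n(C6H5COOH) = 0.001893 mol; n(C6H5COO-) = 0.003963 mol.
By Henderson-Hasselbalch, pH = pKa + log([A^-]/[HA]) = 4.20 + log(0.003963/0.001893) = 4.20 + (+0.32) = 4.52.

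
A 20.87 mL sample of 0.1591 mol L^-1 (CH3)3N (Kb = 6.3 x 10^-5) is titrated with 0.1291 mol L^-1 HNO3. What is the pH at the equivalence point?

5.47

n((CH3)3N) = 0.1591 x 0.02087 = 0.003320 mol; V(HNO3) at equivalence = 0.003320/0.1291 = 0.02572 L.
At equivalence the base is fully converted to (CH3)3NH+; total volume = 0.04659 L, so [(CH3)3NH+] = 0.003320/0.04659 = 0.07127 M.
Ka((CH3)3NH+) = Kw/Kb = 1.0e-14 / 6.3 x 10^-5 = 1.59e-10.
[H^+] = sqrt(Ka x [(CH3)3NH+]) = sqrt(1.59e-10 x 0.07127) = 3.36e-6 M.
pH = -log(3.36e-6) = 5.47.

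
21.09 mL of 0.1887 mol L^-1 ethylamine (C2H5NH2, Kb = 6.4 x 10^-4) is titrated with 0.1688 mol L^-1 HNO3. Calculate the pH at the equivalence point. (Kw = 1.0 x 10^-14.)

5.93

n(C2H5NH2) = 0.1887 x 0.02109 = 0.003980 mol; V(HNO3) at equivalence = 0.003980/0.1688 = 0.02358 L.
At equivalence the base is fully converted to C2H5NH3+; total volume = 0.04467 L, so [C2H5NH3+] = 0.003980/0.04467 = 0.08910 M.
Ka(C2H5NH3+) = Kw/Kb = 1.0e-14 / 6.4 x 10^-4 = 1.56e-11.
[H^+] = sqrt(Ka x [C2H5NH3+]) = sqrt(1.56e-11 x 0.08910) = 1.18e-6 M.
pH = -log(1.18e-6) = 5.93.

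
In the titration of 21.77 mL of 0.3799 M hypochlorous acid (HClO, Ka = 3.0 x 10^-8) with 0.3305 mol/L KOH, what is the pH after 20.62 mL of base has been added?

Initial n(HClO) = 0.3799 x 0.02177 = 0.008270 mol.
n(KOH) added = 0.3305 x 0.02062 = 0.006815 mol, converting that many moles of HClO to ClO-.
Remaining n(HClO) = 0.001456 mol; n(ClO-) = 0.006815 mol.
By Henderson-Hasselbalch, pH = pKa + log([A^-]/[HA]) = 7.52 + log(0.006815/0.001456) = 7.52 + (+0.67) = 8.19.

8.19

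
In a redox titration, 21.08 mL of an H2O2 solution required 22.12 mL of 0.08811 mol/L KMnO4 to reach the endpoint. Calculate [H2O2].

0.231 M

n(KMnO4) = 0.08811 x 0.02212 = 0.001949 mol.
From the balanced equation, 2 mol KMnO4 reacts with 5 mol H2O2, so n(H2O2) = 0.001949 x 5/2 = 0.004872 mol.
[H2O2] = 0.004872 / 0.02108 L = 0.231 M.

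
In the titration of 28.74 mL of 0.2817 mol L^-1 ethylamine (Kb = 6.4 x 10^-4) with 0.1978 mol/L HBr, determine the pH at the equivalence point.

n(C2H5NH2) = 0.2817 x 0.02874 = 0.008096 mol; V(HBr) at equivalence = 0.008096/0.1978 = 0.04093 L.
At equivalence the base is fully converted to C2H5NH3+; total volume = 0.06967 L, so [C2H5NH3+] = 0.008096/0.06967 = 0.1162 M.
Ka(C2H5NH3+) = Kw/Kb = 1.0e-14 / 6.4 x 10^-4 = 1.56e-11.
[H^+] = sqrt(Ka x [C2H5NH3+]) = sqrt(1.56e-11 x 0.1162) = 1.35e-6 M.
pH = -log(1.35e-6) = 5.87.

5.87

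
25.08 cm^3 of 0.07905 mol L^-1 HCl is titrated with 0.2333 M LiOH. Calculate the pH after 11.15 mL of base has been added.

12.23

n(acid) = 0.07905 x 0.02508 = 0.001983 mol; n(LiOH) added = 0.2333 x 0.01115 = 0.002601 mol.
Base is in excess by 0.002601 - 0.001983 = 0.0006187 mol in a total volume of 0.03623 L.
[OH^-] = 0.0006187/0.03623 = 0.01708 M, so pOH = 1.77 and pH = 14.00 - 1.77 = 12.23.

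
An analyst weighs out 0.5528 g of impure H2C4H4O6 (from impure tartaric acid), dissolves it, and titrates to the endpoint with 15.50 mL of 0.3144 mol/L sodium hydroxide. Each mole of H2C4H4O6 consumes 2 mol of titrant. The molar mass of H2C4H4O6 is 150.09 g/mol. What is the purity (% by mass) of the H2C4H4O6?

66.2%

n(NaOH) = 0.3144 x 0.01550 = 0.004873 mol.
n(H2C4H4O6) = 0.004873 / 2 = 0.002437 mol.
mass of H2C4H4O6 = 0.002437 x 150.09 = 0.3657 g.
% purity = 0.3657 / 0.5528 x 100 = 66.2%.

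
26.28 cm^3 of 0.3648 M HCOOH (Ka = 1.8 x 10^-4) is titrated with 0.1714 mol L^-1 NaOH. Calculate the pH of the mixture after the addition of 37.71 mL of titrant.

4.06

Initial n(HCOOH) = 0.3648 x 0.02628 = 0.009587 mol.
n(NaOH) added = 0.1714 x 0.03771 = 0.006463 mol, converting that many moles of HCOOH to HCOO-.
Remaining n(HCOOH) = 0.003123 mol; n(HCOO-) = 0.006463 mol.
By Henderson-Hasselbalch, pH = pKa + log([A^-]/[HA]) = 3.74 + log(0.006463/0.003123) = 3.74 + (+0.32) = 4.06.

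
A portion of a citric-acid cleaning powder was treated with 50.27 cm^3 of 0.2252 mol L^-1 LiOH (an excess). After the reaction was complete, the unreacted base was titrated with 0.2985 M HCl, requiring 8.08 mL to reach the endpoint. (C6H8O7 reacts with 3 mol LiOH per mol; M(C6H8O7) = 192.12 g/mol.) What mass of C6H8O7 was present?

Total n(LiOH) added = 0.2252 x 0.05027 = 0.01132 mol.
n(HCl) used = 0.2985 x 0.008080 = 0.002412 mol, which equals the excess n(LiOH).
So n(LiOH) consumed by the sample = 0.01132 - 0.002412 = 0.008909 mol.
n(C6H8O7) = 0.008909 / 3 = 0.002970 mol.
mass = 0.002970 mol x 192.12 g/mol = 0.571 g.

0.571 g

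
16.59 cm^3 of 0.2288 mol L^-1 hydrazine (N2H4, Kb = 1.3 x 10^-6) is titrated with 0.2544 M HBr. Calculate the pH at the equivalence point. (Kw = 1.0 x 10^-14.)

4.52

n(N2H4) = 0.2288 x 0.01659 = 0.003796 mol; V(HBr) at equivalence = 0.003796/0.2544 = 0.01492 L.
At equivalence the base is fully converted to N2H5+; total volume = 0.03151 L, so [N2H5+] = 0.003796/0.03151 = 0.1205 M.
Ka(N2H5+) = Kw/Kb = 1.0e-14 / 1.3 x 10^-6 = 7.69e-9.
[H^+] = sqrt(Ka x [N2H5+]) = sqrt(7.69e-9 x 0.1205) = 3.04e-5 M.
pH = -log(3.04e-5) = 4.52.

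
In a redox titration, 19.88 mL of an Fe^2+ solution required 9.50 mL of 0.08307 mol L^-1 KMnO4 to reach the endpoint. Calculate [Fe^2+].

0.198 M

n(KMnO4) = 0.08307 x 0.009500 = 0.0007892 mol.
From the balanced equation, 1 mol KMnO4 reacts with 5 mol Fe^2+, so n(Fe^2+) = 0.0007892 x 5/1 = 0.003946 mol.
[Fe^2+] = 0.003946 / 0.01988 L = 0.198 M.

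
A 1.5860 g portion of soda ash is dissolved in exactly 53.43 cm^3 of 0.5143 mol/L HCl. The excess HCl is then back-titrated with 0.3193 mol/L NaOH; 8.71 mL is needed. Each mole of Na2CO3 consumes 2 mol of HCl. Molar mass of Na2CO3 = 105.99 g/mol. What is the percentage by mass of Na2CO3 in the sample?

82.5%

Total n(HCl) added = 0.5143 x 0.05343 = 0.02748 mol.
n(NaOH) used = 0.3193 x 0.008710 = 0.002781 mol, which equals the excess n(HCl).
So n(HCl) consumed by the sample = 0.02748 - 0.002781 = 0.02470 mol.
n(Na2CO3) = 0.02470 / 2 = 0.01235 mol.
mass Na2CO3 = 0.01235 x 105.99 = 1.309 g, so %Na2CO3 = 1.309/1.5860 x 100 = 82.5%.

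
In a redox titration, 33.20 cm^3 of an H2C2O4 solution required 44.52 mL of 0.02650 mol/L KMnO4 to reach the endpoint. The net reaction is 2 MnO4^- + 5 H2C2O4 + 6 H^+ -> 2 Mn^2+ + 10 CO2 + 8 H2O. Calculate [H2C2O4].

n(KMnO4) = 0.02650 x 0.04452 = 0.001180 mol.
From the balanced equation, 2 mol KMnO4 reacts with 5 mol H2C2O4, so n(H2C2O4) = 0.001180 x 5/2 = 0.002949 mol.
[H2C2O4] = 0.002949 / 0.03320 L = 0.0888 M.

0.0888 M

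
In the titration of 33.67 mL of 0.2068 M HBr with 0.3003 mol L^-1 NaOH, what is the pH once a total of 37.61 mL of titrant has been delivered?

n(acid) = 0.2068 x 0.03367 = 0.006963 mol; n(NaOH) added = 0.3003 x 0.03761 = 0.01129 mol.
Base is in excess by 0.01129 - 0.006963 = 0.004331 mol in a total volume of 0.07128 L.
[OH^-] = 0.004331/0.07128 = 0.06076 M, so pOH = 1.22 and pH = 14.00 - 1.22 = 12.78.

12.78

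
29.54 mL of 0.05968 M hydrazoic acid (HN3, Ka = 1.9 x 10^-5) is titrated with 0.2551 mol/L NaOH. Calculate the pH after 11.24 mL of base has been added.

12.43

n(acid) = 0.05968 x 0.02954 = 0.001763 mol; n(NaOH) added = 0.2551 x 0.01124 = 0.002867 mol.
Base is in excess by 0.002867 - 0.001763 = 0.001104 mol in a total volume of 0.04078 L.
[OH^-] = 0.001104/0.04078 = 0.02708 M, so pOH = 1.57 and pH = 14.00 - 1.57 = 12.43.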